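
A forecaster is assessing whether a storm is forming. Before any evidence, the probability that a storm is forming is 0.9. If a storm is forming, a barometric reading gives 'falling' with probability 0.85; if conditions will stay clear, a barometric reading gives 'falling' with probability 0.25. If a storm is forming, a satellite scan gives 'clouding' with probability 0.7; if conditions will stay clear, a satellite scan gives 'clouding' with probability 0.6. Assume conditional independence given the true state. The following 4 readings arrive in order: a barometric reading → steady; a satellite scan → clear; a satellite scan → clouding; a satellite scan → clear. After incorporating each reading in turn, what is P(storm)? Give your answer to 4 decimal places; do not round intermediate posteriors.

0.5415

Each posterior becomes the prior for the next update.
After a barometric reading='steady': P(storm) = 0.15·0.9000 / (0.15·0.9000 + 0.75·0.1000) ≈ 0.6429
After a satellite scan='clear': P(storm) = 0.3·0.6429 / (0.3·0.6429 + 0.4·0.3571) ≈ 0.5745
After a satellite scan='clouding': P(storm) = 0.7·0.5745 / (0.7·0.5745 + 0.6·0.4255) ≈ 0.6117
After a satellite scan='clear': P(storm) = 0.3·0.6117 / (0.3·0.6117 + 0.4·0.3883) ≈ 0.5415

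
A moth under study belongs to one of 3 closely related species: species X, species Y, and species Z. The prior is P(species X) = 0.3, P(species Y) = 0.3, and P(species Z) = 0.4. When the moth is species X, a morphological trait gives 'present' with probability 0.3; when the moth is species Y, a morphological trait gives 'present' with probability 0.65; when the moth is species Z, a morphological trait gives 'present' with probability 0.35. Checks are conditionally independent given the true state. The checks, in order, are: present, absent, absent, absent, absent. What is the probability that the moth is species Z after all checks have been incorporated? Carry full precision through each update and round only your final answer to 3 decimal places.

0.505

After 'present': normaliser = 0.3·0.3000 + 0.65·0.3000 + 0.35·0.4000; P(species X) ≈ 0.2118, P(species Y) ≈ 0.4588, P(species Z) ≈ 0.3294
After 'absent': normaliser = 0.7·0.2118 + 0.35·0.4588 + 0.65·0.3294; P(species X) ≈ 0.2835, P(species Y) ≈ 0.3071, P(species Z) ≈ 0.4094
After 'absent': normaliser = 0.7·0.2835 + 0.35·0.3071 + 0.65·0.4094; P(species X) ≈ 0.3469, P(species Y) ≈ 0.1879, P(species Z) ≈ 0.4652
After 'absent': normaliser = 0.7·0.3469 + 0.35·0.1879 + 0.65·0.4652; P(species X) ≈ 0.3974, P(species Y) ≈ 0.1076, P(species Z) ≈ 0.4950
After 'absent': normaliser = 0.7·0.3974 + 0.35·0.1076 + 0.65·0.4950; P(species X) ≈ 0.4363, P(species Y) ≈ 0.0591, P(species Z) ≈ 0.5046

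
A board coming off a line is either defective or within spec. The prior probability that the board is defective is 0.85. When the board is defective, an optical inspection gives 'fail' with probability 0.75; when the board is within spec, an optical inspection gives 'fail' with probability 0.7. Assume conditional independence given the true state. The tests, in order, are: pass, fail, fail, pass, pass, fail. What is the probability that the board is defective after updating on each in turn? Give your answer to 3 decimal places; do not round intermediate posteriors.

After 'pass': P(defective) = 0.25·0.8500 / (0.25·0.8500 + 0.3·0.1500) ≈ 0.8252
After 'fail': P(defective) = 0.75·0.8252 / (0.75·0.8252 + 0.7·0.1748) ≈ 0.8350
After 'fail': P(defective) = 0.75·0.8350 / (0.75·0.8350 + 0.7·0.1650) ≈ 0.8443
After 'pass': P(defective) = 0.25·0.8443 / (0.25·0.8443 + 0.3·0.1557) ≈ 0.8188
After 'pass': P(defective) = 0.25·0.8188 / (0.25·0.8188 + 0.3·0.1812) ≈ 0.7901
After 'fail': P(defective) = 0.75·0.7901 / (0.75·0.7901 + 0.7·0.2099) ≈ 0.8013

0.801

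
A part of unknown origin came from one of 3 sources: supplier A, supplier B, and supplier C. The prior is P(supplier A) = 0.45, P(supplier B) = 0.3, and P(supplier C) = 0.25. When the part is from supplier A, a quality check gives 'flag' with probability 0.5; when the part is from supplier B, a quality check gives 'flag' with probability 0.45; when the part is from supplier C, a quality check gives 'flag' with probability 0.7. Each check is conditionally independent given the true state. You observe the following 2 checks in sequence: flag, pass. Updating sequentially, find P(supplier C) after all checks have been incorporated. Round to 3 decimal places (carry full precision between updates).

After 'flag': normaliser = 0.5·0.4500 + 0.45·0.3000 + 0.7·0.2500; P(supplier A) ≈ 0.4206, P(supplier B) ≈ 0.2523, P(supplier C) ≈ 0.3271
After 'pass': normaliser = 0.5·0.4206 + 0.55·0.2523 + 0.3·0.3271; P(supplier A) ≈ 0.4702, P(supplier B) ≈ 0.3103, P(supplier C) ≈ 0.2194

0.219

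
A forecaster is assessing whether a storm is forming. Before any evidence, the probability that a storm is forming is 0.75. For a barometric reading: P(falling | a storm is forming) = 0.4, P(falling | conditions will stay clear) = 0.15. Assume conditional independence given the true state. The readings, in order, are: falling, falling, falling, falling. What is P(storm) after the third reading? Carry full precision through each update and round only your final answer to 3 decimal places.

After 'falling': P(storm) = 0.4·0.7500 / (0.4·0.7500 + 0.15·0.2500) ≈ 0.8889
After 'falling': P(storm) = 0.4·0.8889 / (0.4·0.8889 + 0.15·0.1111) ≈ 0.9552
After 'falling': P(storm) = 0.4·0.9552 / (0.4·0.9552 + 0.15·0.0448) ≈ 0.9827

0.983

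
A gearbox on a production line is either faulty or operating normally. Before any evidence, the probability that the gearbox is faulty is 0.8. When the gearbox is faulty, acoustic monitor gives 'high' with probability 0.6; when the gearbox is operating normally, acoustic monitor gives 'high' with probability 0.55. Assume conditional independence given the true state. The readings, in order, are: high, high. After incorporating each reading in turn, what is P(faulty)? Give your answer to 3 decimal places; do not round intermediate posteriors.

After 'high': P(faulty) = 0.6·0.8000 / (0.6·0.8000 + 0.55·0.2000) ≈ 0.8136
After 'high': P(faulty) = 0.6·0.8136 / (0.6·0.8136 + 0.55·0.1864) ≈ 0.8264

0.826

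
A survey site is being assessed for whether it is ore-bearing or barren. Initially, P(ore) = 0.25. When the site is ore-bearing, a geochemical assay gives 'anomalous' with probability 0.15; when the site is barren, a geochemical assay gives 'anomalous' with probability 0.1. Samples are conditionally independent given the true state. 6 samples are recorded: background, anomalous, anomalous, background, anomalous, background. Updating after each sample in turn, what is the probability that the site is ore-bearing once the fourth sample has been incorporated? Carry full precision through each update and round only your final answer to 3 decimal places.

0.401

After 'background': P(ore) = 0.85·0.2500 / (0.85·0.2500 + 0.9·0.7500) ≈ 0.2394
After 'anomalous': P(ore) = 0.15·0.2394 / (0.15·0.2394 + 0.1·0.7606) ≈ 0.3208
After 'anomalous': P(ore) = 0.15·0.3208 / (0.15·0.3208 + 0.1·0.6792) ≈ 0.4146
After 'background': P(ore) = 0.85·0.4146 / (0.85·0.4146 + 0.9·0.5854) ≈ 0.4008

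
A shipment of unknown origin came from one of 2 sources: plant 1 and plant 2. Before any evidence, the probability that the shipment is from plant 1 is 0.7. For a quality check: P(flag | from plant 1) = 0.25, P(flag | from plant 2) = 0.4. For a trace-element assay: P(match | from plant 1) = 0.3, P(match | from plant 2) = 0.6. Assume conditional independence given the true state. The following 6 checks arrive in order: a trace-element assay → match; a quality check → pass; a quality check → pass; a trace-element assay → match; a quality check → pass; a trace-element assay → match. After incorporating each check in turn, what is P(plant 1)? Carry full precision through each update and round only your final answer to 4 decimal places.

0.3629

After a trace-element assay='match': P(plant 1) = 0.3·0.7000 / (0.3·0.7000 + 0.6·0.3000) ≈ 0.5385
After a quality check='pass': P(plant 1) = 0.75·0.5385 / (0.75·0.5385 + 0.6·0.4615) ≈ 0.5932
After a quality check='pass': P(plant 1) = 0.75·0.5932 / (0.75·0.5932 + 0.6·0.4068) ≈ 0.6458
After a trace-element assay='match': P(plant 1) = 0.3·0.6458 / (0.3·0.6458 + 0.6·0.3542) ≈ 0.4768
After a quality check='pass': P(plant 1) = 0.75·0.4768 / (0.75·0.4768 + 0.6·0.5232) ≈ 0.5326
After a trace-element assay='match': P(plant 1) = 0.3·0.5326 / (0.3·0.5326 + 0.6·0.4674) ≈ 0.3629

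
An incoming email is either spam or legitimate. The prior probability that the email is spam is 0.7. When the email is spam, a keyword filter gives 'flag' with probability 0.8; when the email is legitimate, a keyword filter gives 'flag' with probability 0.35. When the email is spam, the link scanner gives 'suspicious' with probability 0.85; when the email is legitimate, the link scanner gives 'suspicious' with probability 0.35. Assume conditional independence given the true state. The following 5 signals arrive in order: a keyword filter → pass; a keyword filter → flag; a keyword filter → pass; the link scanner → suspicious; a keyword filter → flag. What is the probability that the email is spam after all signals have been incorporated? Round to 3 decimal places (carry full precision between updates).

Apply Bayes' rule sequentially, carrying P(spam) forward.
After a keyword filter='pass': P(spam) = 0.2·0.7000 / (0.2·0.7000 + 0.65·0.3000) ≈ 0.4179
After a keyword filter='flag': P(spam) = 0.8·0.4179 / (0.8·0.4179 + 0.35·0.5821) ≈ 0.6214
After a keyword filter='pass': P(spam) = 0.2·0.6214 / (0.2·0.6214 + 0.65·0.3786) ≈ 0.3355
After the link scanner='suspicious': P(spam) = 0.85·0.3355 / (0.85·0.3355 + 0.35·0.6645) ≈ 0.5508
After a keyword filter='flag': P(spam) = 0.8·0.5508 / (0.8·0.5508 + 0.35·0.4492) ≈ 0.7370

0.737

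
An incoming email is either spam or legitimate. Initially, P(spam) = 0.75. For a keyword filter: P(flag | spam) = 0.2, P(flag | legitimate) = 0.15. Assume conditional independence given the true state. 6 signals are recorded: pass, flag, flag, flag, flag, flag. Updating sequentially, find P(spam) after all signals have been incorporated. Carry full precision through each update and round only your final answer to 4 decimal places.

0.9225

After 'pass': P(spam) = 0.8·0.7500 / (0.8·0.7500 + 0.85·0.2500) ≈ 0.7385
After 'flag': P(spam) = 0.2·0.7385 / (0.2·0.7385 + 0.15·0.2615) ≈ 0.7901
After 'flag': P(spam) = 0.2·0.7901 / (0.2·0.7901 + 0.15·0.2099) ≈ 0.8339
After 'flag': P(spam) = 0.2·0.8339 / (0.2·0.8339 + 0.15·0.1661) ≈ 0.8700
After 'flag': P(spam) = 0.2·0.8700 / (0.2·0.8700 + 0.15·0.1300) ≈ 0.8992
After 'flag': P(spam) = 0.2·0.8992 / (0.2·0.8992 + 0.15·0.1008) ≈ 0.9225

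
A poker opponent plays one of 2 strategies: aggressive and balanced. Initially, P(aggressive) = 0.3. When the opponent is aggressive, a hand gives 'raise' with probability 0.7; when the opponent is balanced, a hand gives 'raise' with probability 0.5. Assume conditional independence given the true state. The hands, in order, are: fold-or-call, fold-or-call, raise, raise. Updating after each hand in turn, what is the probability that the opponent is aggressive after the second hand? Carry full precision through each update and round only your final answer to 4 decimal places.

After 'fold-or-call': P(aggressive) = 0.3·0.3000 / (0.3·0.3000 + 0.5·0.7000) ≈ 0.2045
After 'fold-or-call': P(aggressive) = 0.3·0.2045 / (0.3·0.2045 + 0.5·0.7955) ≈ 0.1337

0.1337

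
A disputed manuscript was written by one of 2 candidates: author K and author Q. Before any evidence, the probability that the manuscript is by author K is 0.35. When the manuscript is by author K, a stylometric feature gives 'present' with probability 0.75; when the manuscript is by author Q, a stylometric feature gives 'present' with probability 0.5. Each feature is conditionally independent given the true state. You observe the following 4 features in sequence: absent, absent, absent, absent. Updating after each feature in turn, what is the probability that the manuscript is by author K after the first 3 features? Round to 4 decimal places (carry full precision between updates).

0.0631

Each posterior becomes the prior for the next update.
After 'absent': P(author K) = 0.25·0.3500 / (0.25·0.3500 + 0.5·0.6500) ≈ 0.2121
After 'absent': P(author K) = 0.25·0.2121 / (0.25·0.2121 + 0.5·0.7879) ≈ 0.1186
After 'absent': P(author K) = 0.25·0.1186 / (0.25·0.1186 + 0.5·0.8814) ≈ 0.0631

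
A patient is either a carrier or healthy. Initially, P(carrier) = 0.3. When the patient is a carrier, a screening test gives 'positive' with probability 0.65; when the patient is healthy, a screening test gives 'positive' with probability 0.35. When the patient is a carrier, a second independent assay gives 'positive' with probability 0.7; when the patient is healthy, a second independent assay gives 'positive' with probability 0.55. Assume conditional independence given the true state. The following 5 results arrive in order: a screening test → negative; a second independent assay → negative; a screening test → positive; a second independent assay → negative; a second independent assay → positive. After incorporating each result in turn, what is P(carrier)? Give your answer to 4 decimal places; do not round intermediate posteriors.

Each posterior becomes the prior for the next update.
After a screening test='negative': P(carrier) = 0.35·0.3000 / (0.35·0.3000 + 0.65·0.7000) ≈ 0.1875
After a second independent assay='negative': P(carrier) = 0.3·0.1875 / (0.3·0.1875 + 0.45·0.8125) ≈ 0.1333
After a screening test='positive': P(carrier) = 0.65·0.1333 / (0.65·0.1333 + 0.35·0.8667) ≈ 0.2222
After a second independent assay='negative': P(carrier) = 0.3·0.2222 / (0.3·0.2222 + 0.45·0.7778) ≈ 0.1600
After a second independent assay='positive': P(carrier) = 0.7·0.1600 / (0.7·0.1600 + 0.55·0.8400) ≈ 0.1951

0.1951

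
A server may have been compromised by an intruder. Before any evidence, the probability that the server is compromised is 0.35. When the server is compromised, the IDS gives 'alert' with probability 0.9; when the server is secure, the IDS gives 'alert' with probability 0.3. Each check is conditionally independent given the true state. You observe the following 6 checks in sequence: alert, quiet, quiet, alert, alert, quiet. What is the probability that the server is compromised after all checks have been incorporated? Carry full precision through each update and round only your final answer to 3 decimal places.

0.041

After 'alert': P(compromised) = 0.9·0.3500 / (0.9·0.3500 + 0.3·0.6500) ≈ 0.6176
After 'quiet': P(compromised) = 0.1·0.6176 / (0.1·0.6176 + 0.7·0.3824) ≈ 0.1875
After 'quiet': P(compromised) = 0.1·0.1875 / (0.1·0.1875 + 0.7·0.8125) ≈ 0.0319
After 'alert': P(compromised) = 0.9·0.0319 / (0.9·0.0319 + 0.3·0.9681) ≈ 0.0900
After 'alert': P(compromised) = 0.9·0.0900 / (0.9·0.0900 + 0.3·0.9100) ≈ 0.2288
After 'quiet': P(compromised) = 0.1·0.2288 / (0.1·0.2288 + 0.7·0.7712) ≈ 0.0407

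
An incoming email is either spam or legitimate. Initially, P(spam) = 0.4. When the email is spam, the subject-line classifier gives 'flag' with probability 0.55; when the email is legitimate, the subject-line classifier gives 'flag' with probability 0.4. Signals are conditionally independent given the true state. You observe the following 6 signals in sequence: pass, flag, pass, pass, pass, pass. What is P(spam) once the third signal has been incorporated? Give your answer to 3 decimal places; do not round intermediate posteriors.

0.340

After 'pass': P(spam) = 0.45·0.4000 / (0.45·0.4000 + 0.6·0.6000) ≈ 0.3333
After 'flag': P(spam) = 0.55·0.3333 / (0.55·0.3333 + 0.4·0.6667) ≈ 0.4074
After 'pass': P(spam) = 0.45·0.4074 / (0.45·0.4074 + 0.6·0.5926) ≈ 0.3402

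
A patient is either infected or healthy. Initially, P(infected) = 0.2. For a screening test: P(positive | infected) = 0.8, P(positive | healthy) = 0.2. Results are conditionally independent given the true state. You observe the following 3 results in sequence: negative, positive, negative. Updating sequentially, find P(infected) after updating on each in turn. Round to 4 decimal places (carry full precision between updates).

After 'negative': P(infected) = 0.2·0.2000 / (0.2·0.2000 + 0.8·0.8000) ≈ 0.0588
After 'positive': P(infected) = 0.8·0.0588 / (0.8·0.0588 + 0.2·0.9412) ≈ 0.2000
After 'negative': P(infected) = 0.2·0.2000 / (0.2·0.2000 + 0.8·0.8000) ≈ 0.0588

0.0588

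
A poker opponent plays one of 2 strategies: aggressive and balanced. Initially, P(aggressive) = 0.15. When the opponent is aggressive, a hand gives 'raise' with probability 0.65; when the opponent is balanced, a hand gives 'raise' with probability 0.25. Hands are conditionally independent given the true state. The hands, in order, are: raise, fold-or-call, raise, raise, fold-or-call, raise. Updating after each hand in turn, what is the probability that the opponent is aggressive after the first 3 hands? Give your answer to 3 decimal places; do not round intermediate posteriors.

After 'raise': P(aggressive) = 0.65·0.1500 / (0.65·0.1500 + 0.25·0.8500) ≈ 0.3145
After 'fold-or-call': P(aggressive) = 0.35·0.3145 / (0.35·0.3145 + 0.75·0.6855) ≈ 0.1764
After 'raise': P(aggressive) = 0.65·0.1764 / (0.65·0.1764 + 0.25·0.8236) ≈ 0.3576

0.358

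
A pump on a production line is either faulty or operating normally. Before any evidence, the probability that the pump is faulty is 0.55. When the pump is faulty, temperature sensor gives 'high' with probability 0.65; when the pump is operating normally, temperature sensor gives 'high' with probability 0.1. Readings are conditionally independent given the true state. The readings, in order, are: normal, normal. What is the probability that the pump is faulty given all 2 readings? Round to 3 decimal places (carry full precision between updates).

0.156

After 'normal': P(faulty) = 0.35·0.5500 / (0.35·0.5500 + 0.9·0.4500) ≈ 0.3222
After 'normal': P(faulty) = 0.35·0.3222 / (0.35·0.3222 + 0.9·0.6778) ≈ 0.1560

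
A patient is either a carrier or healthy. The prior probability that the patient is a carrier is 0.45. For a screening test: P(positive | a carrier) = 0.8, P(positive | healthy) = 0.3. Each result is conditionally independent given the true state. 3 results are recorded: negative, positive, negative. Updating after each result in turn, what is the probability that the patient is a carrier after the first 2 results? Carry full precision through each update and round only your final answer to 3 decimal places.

Each posterior becomes the prior for the next update.
After 'negative': P(carrier) = 0.2·0.4500 / (0.2·0.4500 + 0.7·0.5500) ≈ 0.1895
After 'positive': P(carrier) = 0.8·0.1895 / (0.8·0.1895 + 0.3·0.8105) ≈ 0.3840

0.384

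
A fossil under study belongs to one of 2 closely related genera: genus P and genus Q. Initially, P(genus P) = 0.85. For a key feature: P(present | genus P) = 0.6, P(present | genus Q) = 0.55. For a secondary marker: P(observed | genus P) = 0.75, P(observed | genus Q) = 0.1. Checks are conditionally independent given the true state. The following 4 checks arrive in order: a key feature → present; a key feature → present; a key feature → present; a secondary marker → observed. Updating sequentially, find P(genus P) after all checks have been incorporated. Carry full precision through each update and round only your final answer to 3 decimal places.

0.982

Apply Bayes' rule sequentially, carrying P(genus P) forward.
After a key feature='present': P(genus P) = 0.6·0.8500 / (0.6·0.8500 + 0.55·0.1500) ≈ 0.8608
After a key feature='present': P(genus P) = 0.6·0.8608 / (0.6·0.8608 + 0.55·0.1392) ≈ 0.8709
After a key feature='present': P(genus P) = 0.6·0.8709 / (0.6·0.8709 + 0.55·0.1291) ≈ 0.8803
After a secondary marker='observed': P(genus P) = 0.75·0.8803 / (0.75·0.8803 + 0.1·0.1197) ≈ 0.9822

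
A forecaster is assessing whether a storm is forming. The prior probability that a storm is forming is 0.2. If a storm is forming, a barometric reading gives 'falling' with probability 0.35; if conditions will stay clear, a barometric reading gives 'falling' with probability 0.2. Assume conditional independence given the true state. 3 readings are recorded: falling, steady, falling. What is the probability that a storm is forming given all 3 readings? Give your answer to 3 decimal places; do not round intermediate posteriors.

0.384

Apply Bayes' rule sequentially, carrying P(storm) forward.
After 'falling': P(storm) = 0.35·0.2000 / (0.35·0.2000 + 0.2·0.8000) ≈ 0.3043
After 'steady': P(storm) = 0.65·0.3043 / (0.65·0.3043 + 0.8·0.6957) ≈ 0.2622
After 'falling': P(storm) = 0.35·0.2622 / (0.35·0.2622 + 0.2·0.7378) ≈ 0.3835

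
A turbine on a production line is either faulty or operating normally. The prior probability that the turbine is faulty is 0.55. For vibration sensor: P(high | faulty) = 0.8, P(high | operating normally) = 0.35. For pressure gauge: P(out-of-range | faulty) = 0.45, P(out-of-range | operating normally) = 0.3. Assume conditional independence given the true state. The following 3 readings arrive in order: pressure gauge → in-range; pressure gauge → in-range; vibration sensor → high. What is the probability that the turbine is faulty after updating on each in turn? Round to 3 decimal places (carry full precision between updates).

After pressure gauge='in-range': P(faulty) = 0.55·0.5500 / (0.55·0.5500 + 0.7·0.4500) ≈ 0.4899
After pressure gauge='in-range': P(faulty) = 0.55·0.4899 / (0.55·0.4899 + 0.7·0.5101) ≈ 0.4300
After vibration sensor='high': P(faulty) = 0.8·0.4300 / (0.8·0.4300 + 0.35·0.5700) ≈ 0.6330

0.633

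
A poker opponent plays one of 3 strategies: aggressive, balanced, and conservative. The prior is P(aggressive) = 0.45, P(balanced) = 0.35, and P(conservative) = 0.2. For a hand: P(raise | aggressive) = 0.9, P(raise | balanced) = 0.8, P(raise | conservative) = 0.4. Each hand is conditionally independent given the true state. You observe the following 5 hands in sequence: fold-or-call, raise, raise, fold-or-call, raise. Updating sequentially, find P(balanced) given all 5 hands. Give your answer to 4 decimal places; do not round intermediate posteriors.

Apply Bayes' rule sequentially, carrying P(balanced) forward.
After 'fold-or-call': normaliser = 0.1·0.4500 + 0.2·0.3500 + 0.6·0.2000; P(aggressive) ≈ 0.1915, P(balanced) ≈ 0.2979, P(conservative) ≈ 0.5106
After 'raise': normaliser = 0.9·0.1915 + 0.8·0.2979 + 0.4·0.5106; P(aggressive) ≈ 0.2803, P(balanced) ≈ 0.3875, P(conservative) ≈ 0.3322
After 'raise': normaliser = 0.9·0.2803 + 0.8·0.3875 + 0.4·0.3322; P(aggressive) ≈ 0.3629, P(balanced) ≈ 0.4460, P(conservative) ≈ 0.1911
After 'fold-or-call': normaliser = 0.1·0.3629 + 0.2·0.4460 + 0.6·0.1911; P(aggressive) ≈ 0.1511, P(balanced) ≈ 0.3714, P(conservative) ≈ 0.4775
After 'raise': normaliser = 0.9·0.1511 + 0.8·0.3714 + 0.4·0.4775; P(aggressive) ≈ 0.2179, P(balanced) ≈ 0.4761, P(conservative) ≈ 0.3060

0.4761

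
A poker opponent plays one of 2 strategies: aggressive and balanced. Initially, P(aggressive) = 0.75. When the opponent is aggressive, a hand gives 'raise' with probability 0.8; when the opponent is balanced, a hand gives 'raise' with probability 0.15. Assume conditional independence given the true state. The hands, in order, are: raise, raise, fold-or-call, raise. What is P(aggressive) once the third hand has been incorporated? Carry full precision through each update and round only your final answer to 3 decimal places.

0.953

Apply Bayes' rule sequentially, carrying P(aggressive) forward.
After 'raise': P(aggressive) = 0.8·0.7500 / (0.8·0.7500 + 0.15·0.2500) ≈ 0.9412
After 'raise': P(aggressive) = 0.8·0.9412 / (0.8·0.9412 + 0.15·0.0588) ≈ 0.9884
After 'fold-or-call': P(aggressive) = 0.2·0.9884 / (0.2·0.9884 + 0.85·0.0116) ≈ 0.9526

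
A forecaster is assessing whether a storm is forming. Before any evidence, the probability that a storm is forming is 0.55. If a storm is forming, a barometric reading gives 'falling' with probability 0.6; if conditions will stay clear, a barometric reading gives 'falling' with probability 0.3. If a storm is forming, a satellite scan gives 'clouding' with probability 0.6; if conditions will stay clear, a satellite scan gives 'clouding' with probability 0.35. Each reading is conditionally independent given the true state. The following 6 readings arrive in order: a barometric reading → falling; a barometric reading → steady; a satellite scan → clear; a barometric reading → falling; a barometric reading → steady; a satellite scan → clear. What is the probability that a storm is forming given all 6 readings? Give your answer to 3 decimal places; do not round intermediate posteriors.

0.377

After a barometric reading='falling': P(storm) = 0.6·0.5500 / (0.6·0.5500 + 0.3·0.4500) ≈ 0.7097
After a barometric reading='steady': P(storm) = 0.4·0.7097 / (0.4·0.7097 + 0.7·0.2903) ≈ 0.5828
After a satellite scan='clear': P(storm) = 0.4·0.5828 / (0.4·0.5828 + 0.65·0.4172) ≈ 0.4622
After a barometric reading='falling': P(storm) = 0.6·0.4622 / (0.6·0.4622 + 0.3·0.5378) ≈ 0.6322
After a barometric reading='steady': P(storm) = 0.4·0.6322 / (0.4·0.6322 + 0.7·0.3678) ≈ 0.4956
After a satellite scan='clear': P(storm) = 0.4·0.4956 / (0.4·0.4956 + 0.65·0.5044) ≈ 0.3768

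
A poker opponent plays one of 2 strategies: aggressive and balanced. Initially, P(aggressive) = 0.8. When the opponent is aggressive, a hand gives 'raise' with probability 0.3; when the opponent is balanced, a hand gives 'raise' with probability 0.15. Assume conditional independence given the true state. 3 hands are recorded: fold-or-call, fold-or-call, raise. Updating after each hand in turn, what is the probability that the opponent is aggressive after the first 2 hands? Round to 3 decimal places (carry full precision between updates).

After 'fold-or-call': P(aggressive) = 0.7·0.8000 / (0.7·0.8000 + 0.85·0.2000) ≈ 0.7671
After 'fold-or-call': P(aggressive) = 0.7·0.7671 / (0.7·0.7671 + 0.85·0.2329) ≈ 0.7307

0.731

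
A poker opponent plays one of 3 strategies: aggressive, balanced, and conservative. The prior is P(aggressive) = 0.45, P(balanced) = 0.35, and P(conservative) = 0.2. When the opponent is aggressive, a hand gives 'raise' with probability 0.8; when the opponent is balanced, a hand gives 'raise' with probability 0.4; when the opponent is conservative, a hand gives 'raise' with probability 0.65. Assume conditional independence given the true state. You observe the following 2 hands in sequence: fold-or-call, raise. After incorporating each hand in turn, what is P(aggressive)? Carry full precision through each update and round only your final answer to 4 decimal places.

0.3573

After 'fold-or-call': normaliser = 0.2·0.4500 + 0.6·0.3500 + 0.35·0.2000; P(aggressive) ≈ 0.2432, P(balanced) ≈ 0.5676, P(conservative) ≈ 0.1892
After 'raise': normaliser = 0.8·0.2432 + 0.4·0.5676 + 0.65·0.1892; P(aggressive) ≈ 0.3573, P(balanced) ≈ 0.4169, P(conservative) ≈ 0.2258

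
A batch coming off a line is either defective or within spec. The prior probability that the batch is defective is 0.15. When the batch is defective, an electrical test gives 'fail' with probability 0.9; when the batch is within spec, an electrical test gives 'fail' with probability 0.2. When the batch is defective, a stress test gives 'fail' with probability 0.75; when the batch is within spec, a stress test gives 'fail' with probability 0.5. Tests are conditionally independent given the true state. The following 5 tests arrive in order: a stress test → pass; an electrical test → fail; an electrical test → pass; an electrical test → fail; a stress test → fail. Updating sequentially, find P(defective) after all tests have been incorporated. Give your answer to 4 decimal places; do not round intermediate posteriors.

0.2509

After a stress test='pass': P(defective) = 0.25·0.1500 / (0.25·0.1500 + 0.5·0.8500) ≈ 0.0811
After an electrical test='fail': P(defective) = 0.9·0.0811 / (0.9·0.0811 + 0.2·0.9189) ≈ 0.2842
After an electrical test='pass': P(defective) = 0.1·0.2842 / (0.1·0.2842 + 0.8·0.7158) ≈ 0.0473
After an electrical test='fail': P(defective) = 0.9·0.0473 / (0.9·0.0473 + 0.2·0.9527) ≈ 0.1826
After a stress test='fail': P(defective) = 0.75·0.1826 / (0.75·0.1826 + 0.5·0.8174) ≈ 0.2509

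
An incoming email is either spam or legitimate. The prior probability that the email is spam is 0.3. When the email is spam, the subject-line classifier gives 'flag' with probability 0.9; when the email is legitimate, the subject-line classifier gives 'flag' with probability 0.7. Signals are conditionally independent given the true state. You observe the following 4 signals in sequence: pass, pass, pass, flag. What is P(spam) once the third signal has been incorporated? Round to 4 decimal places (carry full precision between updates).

After 'pass': P(spam) = 0.1·0.3000 / (0.1·0.3000 + 0.3·0.7000) ≈ 0.1250
After 'pass': P(spam) = 0.1·0.1250 / (0.1·0.1250 + 0.3·0.8750) ≈ 0.0455
After 'pass': P(spam) = 0.1·0.0455 / (0.1·0.0455 + 0.3·0.9545) ≈ 0.0156

0.0156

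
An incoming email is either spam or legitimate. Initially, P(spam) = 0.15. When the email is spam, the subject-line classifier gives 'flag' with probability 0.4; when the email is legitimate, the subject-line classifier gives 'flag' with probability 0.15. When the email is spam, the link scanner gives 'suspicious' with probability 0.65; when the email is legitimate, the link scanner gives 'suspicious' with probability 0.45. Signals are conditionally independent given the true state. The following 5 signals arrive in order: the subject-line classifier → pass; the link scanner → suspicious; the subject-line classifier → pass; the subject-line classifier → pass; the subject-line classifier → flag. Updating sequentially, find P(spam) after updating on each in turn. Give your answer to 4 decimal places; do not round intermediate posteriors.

0.1929

After the subject-line classifier='pass': P(spam) = 0.6·0.1500 / (0.6·0.1500 + 0.85·0.8500) ≈ 0.1108
After the link scanner='suspicious': P(spam) = 0.65·0.1108 / (0.65·0.1108 + 0.45·0.8892) ≈ 0.1525
After the subject-line classifier='pass': P(spam) = 0.6·0.1525 / (0.6·0.1525 + 0.85·0.8475) ≈ 0.1127
After the subject-line classifier='pass': P(spam) = 0.6·0.1127 / (0.6·0.1127 + 0.85·0.8873) ≈ 0.0823
After the subject-line classifier='flag': P(spam) = 0.4·0.0823 / (0.4·0.0823 + 0.15·0.9177) ≈ 0.1929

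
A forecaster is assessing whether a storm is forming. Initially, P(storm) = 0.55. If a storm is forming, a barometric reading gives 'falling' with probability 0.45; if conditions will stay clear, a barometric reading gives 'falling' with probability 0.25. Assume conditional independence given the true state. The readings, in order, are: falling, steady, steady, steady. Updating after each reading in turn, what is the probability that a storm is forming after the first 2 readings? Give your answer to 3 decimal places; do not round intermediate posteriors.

After 'falling': P(storm) = 0.45·0.5500 / (0.45·0.5500 + 0.25·0.4500) ≈ 0.6875
After 'steady': P(storm) = 0.55·0.6875 / (0.55·0.6875 + 0.75·0.3125) ≈ 0.6173

0.617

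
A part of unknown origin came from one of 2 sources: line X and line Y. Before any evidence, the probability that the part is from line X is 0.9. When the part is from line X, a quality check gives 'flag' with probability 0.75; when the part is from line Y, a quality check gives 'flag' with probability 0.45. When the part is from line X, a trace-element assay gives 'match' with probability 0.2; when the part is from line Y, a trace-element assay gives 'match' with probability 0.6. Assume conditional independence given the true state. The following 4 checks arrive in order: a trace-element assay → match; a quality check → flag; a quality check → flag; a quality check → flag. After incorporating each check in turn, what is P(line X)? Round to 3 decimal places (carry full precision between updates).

0.933

After a trace-element assay='match': P(line X) = 0.2·0.9000 / (0.2·0.9000 + 0.6·0.1000) ≈ 0.7500
After a quality check='flag': P(line X) = 0.75·0.7500 / (0.75·0.7500 + 0.45·0.2500) ≈ 0.8333
After a quality check='flag': P(line X) = 0.75·0.8333 / (0.75·0.8333 + 0.45·0.1667) ≈ 0.8929
After a quality check='flag': P(line X) = 0.75·0.8929 / (0.75·0.8929 + 0.45·0.1071) ≈ 0.9328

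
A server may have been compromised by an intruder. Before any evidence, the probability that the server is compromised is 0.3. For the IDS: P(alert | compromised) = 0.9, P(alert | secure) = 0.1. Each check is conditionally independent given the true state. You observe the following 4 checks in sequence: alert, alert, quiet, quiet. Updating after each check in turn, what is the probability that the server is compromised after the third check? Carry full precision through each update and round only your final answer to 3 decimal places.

0.794

Apply Bayes' rule sequentially, carrying P(compromised) forward.
After 'alert': P(compromised) = 0.9·0.3000 / (0.9·0.3000 + 0.1·0.7000) ≈ 0.7941
After 'alert': P(compromised) = 0.9·0.7941 / (0.9·0.7941 + 0.1·0.2059) ≈ 0.9720
After 'quiet': P(compromised) = 0.1·0.9720 / (0.1·0.9720 + 0.9·0.0280) ≈ 0.7941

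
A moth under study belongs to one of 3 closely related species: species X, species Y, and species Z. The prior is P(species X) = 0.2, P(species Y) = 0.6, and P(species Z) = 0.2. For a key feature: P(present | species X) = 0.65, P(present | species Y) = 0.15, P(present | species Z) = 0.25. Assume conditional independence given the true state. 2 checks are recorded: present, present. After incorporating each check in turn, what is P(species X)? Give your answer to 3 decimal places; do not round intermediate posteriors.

After 'present': normaliser = 0.65·0.2000 + 0.15·0.6000 + 0.25·0.2000; P(species X) ≈ 0.4815, P(species Y) ≈ 0.3333, P(species Z) ≈ 0.1852
After 'present': normaliser = 0.65·0.4815 + 0.15·0.3333 + 0.25·0.1852; P(species X) ≈ 0.7647, P(species Y) ≈ 0.1222, P(species Z) ≈ 0.1131

0.765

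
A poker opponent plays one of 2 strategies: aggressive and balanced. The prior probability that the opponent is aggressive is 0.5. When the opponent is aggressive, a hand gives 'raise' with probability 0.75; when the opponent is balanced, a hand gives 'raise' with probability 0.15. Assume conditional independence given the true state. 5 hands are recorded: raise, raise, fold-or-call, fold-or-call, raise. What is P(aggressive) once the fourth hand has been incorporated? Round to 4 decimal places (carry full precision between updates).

0.6838

After 'raise': P(aggressive) = 0.75·0.5000 / (0.75·0.5000 + 0.15·0.5000) ≈ 0.8333
After 'raise': P(aggressive) = 0.75·0.8333 / (0.75·0.8333 + 0.15·0.1667) ≈ 0.9615
After 'fold-or-call': P(aggressive) = 0.25·0.9615 / (0.25·0.9615 + 0.85·0.0385) ≈ 0.8803
After 'fold-or-call': P(aggressive) = 0.25·0.8803 / (0.25·0.8803 + 0.85·0.1197) ≈ 0.6838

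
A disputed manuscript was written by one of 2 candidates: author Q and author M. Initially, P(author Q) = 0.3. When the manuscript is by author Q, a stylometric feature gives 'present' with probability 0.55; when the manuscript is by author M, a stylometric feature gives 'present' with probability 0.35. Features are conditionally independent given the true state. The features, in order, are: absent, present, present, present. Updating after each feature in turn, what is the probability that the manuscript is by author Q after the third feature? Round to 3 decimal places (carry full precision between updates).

After 'absent': P(author Q) = 0.45·0.3000 / (0.45·0.3000 + 0.65·0.7000) ≈ 0.2288
After 'present': P(author Q) = 0.55·0.2288 / (0.55·0.2288 + 0.35·0.7712) ≈ 0.3180
After 'present': P(author Q) = 0.55·0.3180 / (0.55·0.3180 + 0.35·0.6820) ≈ 0.4229

0.423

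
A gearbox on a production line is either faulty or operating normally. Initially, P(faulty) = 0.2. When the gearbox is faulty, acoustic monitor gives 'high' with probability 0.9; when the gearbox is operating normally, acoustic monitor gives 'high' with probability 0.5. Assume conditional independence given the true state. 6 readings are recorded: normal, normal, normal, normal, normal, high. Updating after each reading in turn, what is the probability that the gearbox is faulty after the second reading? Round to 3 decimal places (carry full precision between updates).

Apply Bayes' rule sequentially, carrying P(faulty) forward.
After 'normal': P(faulty) = 0.1·0.2000 / (0.1·0.2000 + 0.5·0.8000) ≈ 0.0476
After 'normal': P(faulty) = 0.1·0.0476 / (0.1·0.0476 + 0.5·0.9524) ≈ 0.0099

0.010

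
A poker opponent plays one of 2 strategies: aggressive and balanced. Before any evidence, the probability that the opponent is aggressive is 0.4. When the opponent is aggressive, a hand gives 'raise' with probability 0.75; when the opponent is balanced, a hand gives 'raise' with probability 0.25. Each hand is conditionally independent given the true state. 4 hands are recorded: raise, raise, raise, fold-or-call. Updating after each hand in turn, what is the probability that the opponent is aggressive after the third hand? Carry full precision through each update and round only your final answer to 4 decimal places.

Apply Bayes' rule sequentially, carrying P(aggressive) forward.
After 'raise': P(aggressive) = 0.75·0.4000 / (0.75·0.4000 + 0.25·0.6000) ≈ 0.6667
After 'raise': P(aggressive) = 0.75·0.6667 / (0.75·0.6667 + 0.25·0.3333) ≈ 0.8571
After 'raise': P(aggressive) = 0.75·0.8571 / (0.75·0.8571 + 0.25·0.1429) ≈ 0.9474

0.9474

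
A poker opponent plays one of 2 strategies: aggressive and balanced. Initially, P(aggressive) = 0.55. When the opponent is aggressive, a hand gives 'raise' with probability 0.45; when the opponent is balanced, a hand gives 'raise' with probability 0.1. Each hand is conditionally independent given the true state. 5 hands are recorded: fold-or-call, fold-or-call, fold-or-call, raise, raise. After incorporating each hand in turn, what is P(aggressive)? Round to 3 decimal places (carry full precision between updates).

0.850

After 'fold-or-call': P(aggressive) = 0.55·0.5500 / (0.55·0.5500 + 0.9·0.4500) ≈ 0.4276
After 'fold-or-call': P(aggressive) = 0.55·0.4276 / (0.55·0.4276 + 0.9·0.5724) ≈ 0.3134
After 'fold-or-call': P(aggressive) = 0.55·0.3134 / (0.55·0.3134 + 0.9·0.6866) ≈ 0.2181
After 'raise': P(aggressive) = 0.45·0.2181 / (0.45·0.2181 + 0.1·0.7819) ≈ 0.5566
After 'raise': P(aggressive) = 0.45·0.5566 / (0.45·0.5566 + 0.1·0.4434) ≈ 0.8496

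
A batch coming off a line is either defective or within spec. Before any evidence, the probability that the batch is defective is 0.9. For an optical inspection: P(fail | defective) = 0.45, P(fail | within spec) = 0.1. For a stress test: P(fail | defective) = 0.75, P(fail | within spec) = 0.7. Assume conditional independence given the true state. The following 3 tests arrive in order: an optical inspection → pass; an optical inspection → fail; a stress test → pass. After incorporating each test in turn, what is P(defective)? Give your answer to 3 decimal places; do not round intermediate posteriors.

After an optical inspection='pass': P(defective) = 0.55·0.9000 / (0.55·0.9000 + 0.9·0.1000) ≈ 0.8462
After an optical inspection='fail': P(defective) = 0.45·0.8462 / (0.45·0.8462 + 0.1·0.1538) ≈ 0.9612
After a stress test='pass': P(defective) = 0.25·0.9612 / (0.25·0.9612 + 0.3·0.0388) ≈ 0.9538

0.954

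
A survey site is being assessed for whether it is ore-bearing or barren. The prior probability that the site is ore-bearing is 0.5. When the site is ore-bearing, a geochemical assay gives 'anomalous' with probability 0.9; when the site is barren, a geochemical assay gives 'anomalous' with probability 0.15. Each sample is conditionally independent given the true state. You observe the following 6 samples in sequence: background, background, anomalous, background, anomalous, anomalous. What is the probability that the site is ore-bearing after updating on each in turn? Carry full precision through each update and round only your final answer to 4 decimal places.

After 'background': P(ore) = 0.1·0.5000 / (0.1·0.5000 + 0.85·0.5000) ≈ 0.1053
After 'background': P(ore) = 0.1·0.1053 / (0.1·0.1053 + 0.85·0.8947) ≈ 0.0137
After 'anomalous': P(ore) = 0.9·0.0137 / (0.9·0.0137 + 0.15·0.9863) ≈ 0.0767
After 'background': P(ore) = 0.1·0.0767 / (0.1·0.0767 + 0.85·0.9233) ≈ 0.0097
After 'anomalous': P(ore) = 0.9·0.0097 / (0.9·0.0097 + 0.15·0.9903) ≈ 0.0554
After 'anomalous': P(ore) = 0.9·0.0554 / (0.9·0.0554 + 0.15·0.9446) ≈ 0.2602

0.2602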